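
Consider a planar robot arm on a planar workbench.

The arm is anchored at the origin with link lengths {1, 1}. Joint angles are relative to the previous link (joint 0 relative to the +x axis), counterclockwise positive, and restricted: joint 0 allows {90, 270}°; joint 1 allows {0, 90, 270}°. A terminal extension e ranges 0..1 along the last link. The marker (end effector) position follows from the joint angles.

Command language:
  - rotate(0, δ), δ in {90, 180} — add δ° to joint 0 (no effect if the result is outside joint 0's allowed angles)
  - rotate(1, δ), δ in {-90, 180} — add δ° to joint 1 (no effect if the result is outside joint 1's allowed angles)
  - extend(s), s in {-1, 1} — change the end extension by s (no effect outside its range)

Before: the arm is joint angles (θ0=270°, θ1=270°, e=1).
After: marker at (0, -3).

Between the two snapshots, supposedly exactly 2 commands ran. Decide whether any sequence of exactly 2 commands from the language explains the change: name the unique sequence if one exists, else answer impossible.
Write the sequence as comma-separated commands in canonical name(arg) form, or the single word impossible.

rotate(1, 180), rotate(1, -90)

key: order matters: swapping rotate(1, 180) and rotate(1, -90) lands elsewhere
from: joint angles (θ0=270°, θ1=270°, e=1)
step 1 (rotate(1, 180)): joint angles (θ0=270°, θ1=90°, e=1)
step 2 (rotate(1, -90)): joint angles (θ0=270°, θ1=0°, e=1)
all 36 alternatives checked — unique.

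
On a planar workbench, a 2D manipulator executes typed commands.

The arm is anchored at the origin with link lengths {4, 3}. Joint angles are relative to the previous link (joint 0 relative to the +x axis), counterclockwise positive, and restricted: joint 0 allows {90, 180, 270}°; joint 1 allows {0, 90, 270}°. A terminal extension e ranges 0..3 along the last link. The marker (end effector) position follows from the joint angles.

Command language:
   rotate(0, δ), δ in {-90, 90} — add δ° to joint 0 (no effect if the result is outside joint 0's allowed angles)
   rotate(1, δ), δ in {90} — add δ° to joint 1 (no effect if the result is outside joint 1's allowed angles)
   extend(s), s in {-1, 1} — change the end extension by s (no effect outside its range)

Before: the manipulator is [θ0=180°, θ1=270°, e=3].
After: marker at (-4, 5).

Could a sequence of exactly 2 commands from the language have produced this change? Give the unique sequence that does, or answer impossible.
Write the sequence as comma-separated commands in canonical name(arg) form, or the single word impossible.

key: order matters: swapping extend(1) and extend(-1) lands elsewhere
begin: [θ0=180°, θ1=270°, e=3]
t=1 extend(1) ⇒ [θ0=180°, θ1=270°, e=3]
t=2 extend(-1) ⇒ [θ0=180°, θ1=270°, e=2]
uniquely the one of 25 2-step routes that fits.

extend(1), extend(-1)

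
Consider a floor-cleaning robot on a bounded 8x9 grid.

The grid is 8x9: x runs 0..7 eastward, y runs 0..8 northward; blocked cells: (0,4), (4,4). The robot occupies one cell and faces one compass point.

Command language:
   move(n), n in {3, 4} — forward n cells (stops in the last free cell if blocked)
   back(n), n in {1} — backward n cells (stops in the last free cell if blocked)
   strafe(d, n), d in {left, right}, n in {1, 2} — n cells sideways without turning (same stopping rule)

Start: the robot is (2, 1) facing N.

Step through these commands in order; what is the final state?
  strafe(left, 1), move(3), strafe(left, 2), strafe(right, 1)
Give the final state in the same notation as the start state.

start: (2, 1) facing N
step 1 (strafe(left, 1)): (1, 1) facing N
step 2 (move(3)): (1, 4) facing N
step 3 (strafe(left, 2)): (1, 4) facing N
step 4 (strafe(right, 1)): (2, 4) facing N

(2, 4) facing N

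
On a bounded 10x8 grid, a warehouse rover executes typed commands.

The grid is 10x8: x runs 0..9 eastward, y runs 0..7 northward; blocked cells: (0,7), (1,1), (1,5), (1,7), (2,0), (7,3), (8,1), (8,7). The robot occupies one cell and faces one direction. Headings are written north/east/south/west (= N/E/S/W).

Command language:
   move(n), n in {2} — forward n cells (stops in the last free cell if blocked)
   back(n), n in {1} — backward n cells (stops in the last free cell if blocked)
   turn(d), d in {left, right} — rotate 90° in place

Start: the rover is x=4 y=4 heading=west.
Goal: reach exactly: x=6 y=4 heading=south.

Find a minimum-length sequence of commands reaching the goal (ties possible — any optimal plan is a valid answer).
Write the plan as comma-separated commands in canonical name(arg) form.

t0: x=4 y=4 heading=west
step 1 (back(1)): x=5 y=4 heading=west
step 2 (back(1)): x=6 y=4 heading=west
step 3 (turn(left)): x=6 y=4 heading=south
shorter routes all fall short; 3 is best.

back(1), back(1), turn(left)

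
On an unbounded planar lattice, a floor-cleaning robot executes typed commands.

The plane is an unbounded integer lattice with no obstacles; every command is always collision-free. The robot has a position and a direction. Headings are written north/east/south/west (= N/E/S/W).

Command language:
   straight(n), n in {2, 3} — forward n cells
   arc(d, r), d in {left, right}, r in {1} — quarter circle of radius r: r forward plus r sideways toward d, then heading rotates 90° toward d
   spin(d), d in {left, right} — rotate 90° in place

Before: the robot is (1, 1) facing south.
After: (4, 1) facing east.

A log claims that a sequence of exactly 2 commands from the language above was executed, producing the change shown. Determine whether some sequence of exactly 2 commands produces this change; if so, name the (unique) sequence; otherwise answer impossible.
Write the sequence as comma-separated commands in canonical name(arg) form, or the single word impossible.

key: position moved to (4,1) AND the heading swung to E — translation plus rotation needed
from: (1, 1) facing south
[1] after spin(left): (1, 1) facing east
[2] after straight(3): (4, 1) facing east
no rival 2-sequence matches.

spin(left), straight(3)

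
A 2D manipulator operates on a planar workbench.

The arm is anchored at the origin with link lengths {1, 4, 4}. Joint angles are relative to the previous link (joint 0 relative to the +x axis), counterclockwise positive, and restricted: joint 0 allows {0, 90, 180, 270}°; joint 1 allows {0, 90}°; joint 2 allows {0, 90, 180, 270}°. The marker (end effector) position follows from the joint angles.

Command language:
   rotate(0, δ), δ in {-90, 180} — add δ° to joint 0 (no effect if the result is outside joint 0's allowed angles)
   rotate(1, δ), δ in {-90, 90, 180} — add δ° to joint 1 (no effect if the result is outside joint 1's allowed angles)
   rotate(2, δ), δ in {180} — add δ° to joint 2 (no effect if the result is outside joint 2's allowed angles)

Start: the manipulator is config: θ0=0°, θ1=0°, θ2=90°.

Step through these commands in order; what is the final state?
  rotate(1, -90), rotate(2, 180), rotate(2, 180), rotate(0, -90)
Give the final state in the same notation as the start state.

start: config: θ0=0°, θ1=0°, θ2=90°
t=1 rotate(1, -90) ⇒ config: θ0=0°, θ1=0°, θ2=90°
t=2 rotate(2, 180) ⇒ config: θ0=0°, θ1=0°, θ2=270°
t=3 rotate(2, 180) ⇒ config: θ0=0°, θ1=0°, θ2=90°
t=4 rotate(0, -90) ⇒ config: θ0=270°, θ1=0°, θ2=90°

config: θ0=270°, θ1=0°, θ2=90°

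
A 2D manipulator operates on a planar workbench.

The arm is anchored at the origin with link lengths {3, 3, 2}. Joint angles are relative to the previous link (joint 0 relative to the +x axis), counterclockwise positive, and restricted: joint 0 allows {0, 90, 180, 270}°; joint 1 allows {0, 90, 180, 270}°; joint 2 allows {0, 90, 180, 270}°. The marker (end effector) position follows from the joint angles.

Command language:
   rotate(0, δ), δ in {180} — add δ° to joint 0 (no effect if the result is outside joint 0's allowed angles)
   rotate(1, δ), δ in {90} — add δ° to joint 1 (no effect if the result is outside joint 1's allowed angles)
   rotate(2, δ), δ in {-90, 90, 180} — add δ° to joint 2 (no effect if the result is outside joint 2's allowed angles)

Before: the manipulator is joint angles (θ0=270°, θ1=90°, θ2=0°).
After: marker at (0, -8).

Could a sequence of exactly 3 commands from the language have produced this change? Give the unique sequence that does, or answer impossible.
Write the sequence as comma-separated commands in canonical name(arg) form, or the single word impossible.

t0: joint angles (θ0=270°, θ1=90°, θ2=0°)
1. rotate(1, 90) → joint angles (θ0=270°, θ1=180°, θ2=0°)
2. rotate(1, 90) → joint angles (θ0=270°, θ1=270°, θ2=0°)
3. rotate(1, 90) → joint angles (θ0=270°, θ1=0°, θ2=0°)
no other 3-command option fits: unique.

rotate(1, 90), rotate(1, 90), rotate(1, 90)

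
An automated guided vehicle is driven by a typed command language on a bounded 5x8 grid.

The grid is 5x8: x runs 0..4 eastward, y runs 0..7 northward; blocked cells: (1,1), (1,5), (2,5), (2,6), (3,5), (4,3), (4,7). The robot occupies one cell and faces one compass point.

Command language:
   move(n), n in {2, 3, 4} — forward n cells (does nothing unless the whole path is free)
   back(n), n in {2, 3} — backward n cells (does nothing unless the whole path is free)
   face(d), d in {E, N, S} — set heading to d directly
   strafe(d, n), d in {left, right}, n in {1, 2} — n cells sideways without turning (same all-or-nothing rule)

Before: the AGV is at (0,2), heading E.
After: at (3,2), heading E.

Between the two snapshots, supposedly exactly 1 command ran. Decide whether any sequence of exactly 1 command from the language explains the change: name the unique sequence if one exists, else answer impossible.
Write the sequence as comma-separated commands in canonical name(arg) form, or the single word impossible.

move(3)

key: heading stays E — the single command does not turn
start: at (0,2), heading E
[1] after move(3): at (3,2), heading E
no other 1-command option fits: unique.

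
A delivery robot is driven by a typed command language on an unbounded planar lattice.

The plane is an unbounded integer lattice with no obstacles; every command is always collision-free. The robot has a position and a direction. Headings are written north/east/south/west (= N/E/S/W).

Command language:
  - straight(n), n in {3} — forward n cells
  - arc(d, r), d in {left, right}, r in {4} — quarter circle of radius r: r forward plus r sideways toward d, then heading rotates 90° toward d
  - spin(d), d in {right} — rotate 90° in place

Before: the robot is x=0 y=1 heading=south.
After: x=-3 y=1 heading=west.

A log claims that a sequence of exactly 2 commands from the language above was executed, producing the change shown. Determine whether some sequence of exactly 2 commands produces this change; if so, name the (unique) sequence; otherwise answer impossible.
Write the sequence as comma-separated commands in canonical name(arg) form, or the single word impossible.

spin(right), straight(3)

key: cell and facing (now W) both changed — the 2 commands mix motion and turning
t0: x=0 y=1 heading=south
t=1 spin(right) ⇒ x=0 y=1 heading=west
t=2 straight(3) ⇒ x=-3 y=1 heading=west
no rival 2-sequence matches.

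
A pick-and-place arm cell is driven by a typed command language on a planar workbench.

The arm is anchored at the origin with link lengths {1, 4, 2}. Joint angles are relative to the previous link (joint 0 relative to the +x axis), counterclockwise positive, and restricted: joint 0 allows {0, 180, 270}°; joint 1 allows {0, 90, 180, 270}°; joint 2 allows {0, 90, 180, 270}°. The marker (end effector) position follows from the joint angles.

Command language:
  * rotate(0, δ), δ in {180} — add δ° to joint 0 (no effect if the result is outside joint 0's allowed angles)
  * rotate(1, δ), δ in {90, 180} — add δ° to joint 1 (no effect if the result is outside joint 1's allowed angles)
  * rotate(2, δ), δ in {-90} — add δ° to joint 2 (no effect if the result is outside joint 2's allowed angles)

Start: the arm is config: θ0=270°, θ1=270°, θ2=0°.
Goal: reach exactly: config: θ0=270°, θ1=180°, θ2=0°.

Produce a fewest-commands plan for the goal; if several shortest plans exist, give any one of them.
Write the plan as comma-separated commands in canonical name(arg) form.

t0: config: θ0=270°, θ1=270°, θ2=0°
step 1 (rotate(1, 90)): config: θ0=270°, θ1=0°, θ2=0°
step 2 (rotate(1, 180)): config: θ0=270°, θ1=180°, θ2=0°
minimal: 2 command(s), checked below 2.

rotate(1, 90), rotate(1, 180)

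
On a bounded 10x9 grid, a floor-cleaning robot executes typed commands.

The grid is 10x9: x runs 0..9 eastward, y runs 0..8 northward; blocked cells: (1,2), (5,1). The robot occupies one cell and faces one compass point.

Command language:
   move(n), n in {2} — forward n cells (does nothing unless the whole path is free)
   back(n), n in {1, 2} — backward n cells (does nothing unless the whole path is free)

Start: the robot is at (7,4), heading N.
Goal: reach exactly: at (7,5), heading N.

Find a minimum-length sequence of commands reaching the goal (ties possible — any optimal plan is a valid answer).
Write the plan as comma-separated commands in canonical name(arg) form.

back(1), move(2)

initial: at (7,4), heading N
step 1 (back(1)): at (7,3), heading N
step 2 (move(2)): at (7,5), heading N
shorter routes all fall short; 2 is best.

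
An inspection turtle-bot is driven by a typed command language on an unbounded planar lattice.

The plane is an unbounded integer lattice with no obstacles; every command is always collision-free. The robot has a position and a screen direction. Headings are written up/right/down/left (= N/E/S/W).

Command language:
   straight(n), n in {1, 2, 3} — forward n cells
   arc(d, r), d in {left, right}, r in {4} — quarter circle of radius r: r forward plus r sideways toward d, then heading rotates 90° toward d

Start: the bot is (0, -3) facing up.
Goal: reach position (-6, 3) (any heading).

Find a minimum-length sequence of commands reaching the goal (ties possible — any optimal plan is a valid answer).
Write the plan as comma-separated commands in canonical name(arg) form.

straight(2), arc(left, 4), straight(2)

initial: (0, -3) facing up
[1] after straight(2): (0, -1) facing up
[2] after arc(left, 4): (-4, 3) facing left
[3] after straight(2): (-6, 3) facing left
nothing shorter than 3 reaches the goal.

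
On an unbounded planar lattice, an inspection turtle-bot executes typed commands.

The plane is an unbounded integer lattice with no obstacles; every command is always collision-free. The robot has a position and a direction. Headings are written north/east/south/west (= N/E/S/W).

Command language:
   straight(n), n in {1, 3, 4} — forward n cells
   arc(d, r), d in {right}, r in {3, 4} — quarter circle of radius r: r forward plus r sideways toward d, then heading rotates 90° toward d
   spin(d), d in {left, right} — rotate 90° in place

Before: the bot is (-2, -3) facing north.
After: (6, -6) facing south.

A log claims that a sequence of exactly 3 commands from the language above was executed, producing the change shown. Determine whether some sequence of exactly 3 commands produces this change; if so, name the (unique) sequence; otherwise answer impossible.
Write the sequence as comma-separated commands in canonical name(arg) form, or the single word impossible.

arc(right, 4), arc(right, 4), straight(3)

key: order matters: swapping arc(right, 4) and straight(3) lands elsewhere
t0: (-2, -3) facing north
1. arc(right, 4) → (2, 1) facing east
2. arc(right, 4) → (6, -3) facing south
3. straight(3) → (6, -6) facing south
all 343 alternatives checked — unique.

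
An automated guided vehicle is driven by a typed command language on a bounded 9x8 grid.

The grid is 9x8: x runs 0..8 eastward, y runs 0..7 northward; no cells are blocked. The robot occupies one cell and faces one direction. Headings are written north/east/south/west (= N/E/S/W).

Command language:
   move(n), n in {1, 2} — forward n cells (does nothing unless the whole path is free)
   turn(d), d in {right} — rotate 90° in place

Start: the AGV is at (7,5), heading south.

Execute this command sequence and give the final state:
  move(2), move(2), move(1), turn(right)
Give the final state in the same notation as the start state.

t0: at (7,5), heading south
step 1 (move(2)): at (7,3), heading south
step 2 (move(2)): at (7,1), heading south
step 3 (move(1)): at (7,0), heading south
step 4 (turn(right)): at (7,0), heading west

at (7,0), heading west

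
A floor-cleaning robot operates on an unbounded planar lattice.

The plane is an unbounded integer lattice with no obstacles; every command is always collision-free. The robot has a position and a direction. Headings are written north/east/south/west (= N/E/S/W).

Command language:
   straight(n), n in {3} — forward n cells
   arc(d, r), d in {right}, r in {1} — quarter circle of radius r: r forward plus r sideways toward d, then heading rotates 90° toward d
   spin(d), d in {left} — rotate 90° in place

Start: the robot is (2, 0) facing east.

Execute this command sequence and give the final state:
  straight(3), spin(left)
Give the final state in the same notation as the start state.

t0: (2, 0) facing east
[1] after straight(3): (5, 0) facing east
[2] after spin(left): (5, 0) facing north

(5, 0) facing north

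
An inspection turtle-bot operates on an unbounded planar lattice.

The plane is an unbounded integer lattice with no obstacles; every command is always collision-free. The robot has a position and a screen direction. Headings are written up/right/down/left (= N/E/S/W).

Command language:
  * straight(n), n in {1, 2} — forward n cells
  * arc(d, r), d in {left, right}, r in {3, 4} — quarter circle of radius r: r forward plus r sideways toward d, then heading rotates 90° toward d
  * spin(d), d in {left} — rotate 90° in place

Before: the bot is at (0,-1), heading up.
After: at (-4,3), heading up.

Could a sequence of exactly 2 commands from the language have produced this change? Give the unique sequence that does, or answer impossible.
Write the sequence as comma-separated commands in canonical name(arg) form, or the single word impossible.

key: still facing N at the end — net rotation zero over 2 steps
begin: at (0,-1), heading up
step 1 (spin(left)): at (0,-1), heading left
step 2 (arc(right, 4)): at (-4,3), heading up
no rival 2-sequence matches.

spin(left), arc(right, 4)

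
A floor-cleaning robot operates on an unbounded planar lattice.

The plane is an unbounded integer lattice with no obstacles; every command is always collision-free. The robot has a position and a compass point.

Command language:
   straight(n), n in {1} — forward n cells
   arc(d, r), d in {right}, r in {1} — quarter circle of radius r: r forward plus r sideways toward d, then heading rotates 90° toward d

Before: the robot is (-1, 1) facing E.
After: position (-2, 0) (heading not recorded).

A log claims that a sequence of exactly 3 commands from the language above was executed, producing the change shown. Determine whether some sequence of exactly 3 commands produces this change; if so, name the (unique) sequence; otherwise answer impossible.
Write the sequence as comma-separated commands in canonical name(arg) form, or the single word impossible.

arc(right, 1), arc(right, 1), arc(right, 1)

initial: (-1, 1) facing E
1. arc(right, 1) → (0, 0) facing S
2. arc(right, 1) → (-1, -1) facing W
3. arc(right, 1) → (-2, 0) facing N
no rival 3-sequence matches.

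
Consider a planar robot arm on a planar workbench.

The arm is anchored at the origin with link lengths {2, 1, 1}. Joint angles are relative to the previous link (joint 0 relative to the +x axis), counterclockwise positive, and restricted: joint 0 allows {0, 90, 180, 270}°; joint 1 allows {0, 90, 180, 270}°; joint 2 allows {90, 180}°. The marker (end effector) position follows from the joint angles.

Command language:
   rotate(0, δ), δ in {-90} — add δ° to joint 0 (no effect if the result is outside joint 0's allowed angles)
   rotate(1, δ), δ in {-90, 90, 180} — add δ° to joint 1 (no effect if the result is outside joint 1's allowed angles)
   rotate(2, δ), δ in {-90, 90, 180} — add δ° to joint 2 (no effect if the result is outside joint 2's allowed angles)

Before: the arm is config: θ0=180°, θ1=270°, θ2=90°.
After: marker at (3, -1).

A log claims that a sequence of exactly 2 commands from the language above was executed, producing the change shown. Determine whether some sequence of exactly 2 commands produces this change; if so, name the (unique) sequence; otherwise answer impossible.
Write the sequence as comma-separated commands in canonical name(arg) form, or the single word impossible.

initial: config: θ0=180°, θ1=270°, θ2=90°
1. rotate(0, -90) → config: θ0=90°, θ1=270°, θ2=90°
2. rotate(0, -90) → config: θ0=0°, θ1=270°, θ2=90°
uniquely the one of 49 2-step routes that fits.

rotate(0, -90), rotate(0, -90)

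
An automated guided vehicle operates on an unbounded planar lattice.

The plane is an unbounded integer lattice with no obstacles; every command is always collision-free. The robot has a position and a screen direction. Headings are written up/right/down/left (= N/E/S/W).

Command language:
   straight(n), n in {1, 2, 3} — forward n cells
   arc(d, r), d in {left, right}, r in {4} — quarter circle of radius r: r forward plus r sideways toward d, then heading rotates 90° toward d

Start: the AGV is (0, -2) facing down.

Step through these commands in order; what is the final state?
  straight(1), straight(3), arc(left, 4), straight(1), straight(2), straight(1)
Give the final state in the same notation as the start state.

from: (0, -2) facing down
t=1 straight(1) ⇒ (0, -3) facing down
t=2 straight(3) ⇒ (0, -6) facing down
t=3 arc(left, 4) ⇒ (4, -10) facing right
t=4 straight(1) ⇒ (5, -10) facing right
t=5 straight(2) ⇒ (7, -10) facing right
t=6 straight(1) ⇒ (8, -10) facing right

(8, -10) facing right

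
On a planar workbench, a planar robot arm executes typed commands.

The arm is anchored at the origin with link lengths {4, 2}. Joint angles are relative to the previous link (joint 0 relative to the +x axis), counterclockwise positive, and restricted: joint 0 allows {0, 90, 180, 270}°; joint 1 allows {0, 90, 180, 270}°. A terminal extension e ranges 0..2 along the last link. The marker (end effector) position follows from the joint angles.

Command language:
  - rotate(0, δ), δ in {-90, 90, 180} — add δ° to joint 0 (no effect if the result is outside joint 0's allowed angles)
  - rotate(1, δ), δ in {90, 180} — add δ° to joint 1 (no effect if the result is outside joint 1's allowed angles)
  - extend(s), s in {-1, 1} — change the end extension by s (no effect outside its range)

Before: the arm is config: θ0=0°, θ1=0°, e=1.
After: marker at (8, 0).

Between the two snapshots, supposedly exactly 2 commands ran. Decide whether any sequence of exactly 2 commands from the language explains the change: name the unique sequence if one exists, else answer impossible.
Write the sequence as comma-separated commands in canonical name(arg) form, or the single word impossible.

extend(1), extend(1)

initial: config: θ0=0°, θ1=0°, e=1
[1] after extend(1): config: θ0=0°, θ1=0°, e=2
[2] after extend(1): config: θ0=0°, θ1=0°, e=2
no rival 2-sequence matches.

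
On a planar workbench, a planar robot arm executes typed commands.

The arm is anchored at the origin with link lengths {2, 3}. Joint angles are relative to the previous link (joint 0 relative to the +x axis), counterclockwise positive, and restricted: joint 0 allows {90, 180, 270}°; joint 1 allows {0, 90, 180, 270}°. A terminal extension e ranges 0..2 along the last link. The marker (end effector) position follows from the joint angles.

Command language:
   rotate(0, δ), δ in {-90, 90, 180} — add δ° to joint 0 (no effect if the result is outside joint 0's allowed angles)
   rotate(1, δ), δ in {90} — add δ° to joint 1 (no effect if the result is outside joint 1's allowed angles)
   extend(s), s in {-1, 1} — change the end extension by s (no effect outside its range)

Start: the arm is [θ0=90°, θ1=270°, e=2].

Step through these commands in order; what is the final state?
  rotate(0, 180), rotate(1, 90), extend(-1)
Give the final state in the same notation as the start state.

[θ0=270°, θ1=0°, e=1]

start: [θ0=90°, θ1=270°, e=2]
step 1 (rotate(0, 180)): [θ0=270°, θ1=270°, e=2]
step 2 (rotate(1, 90)): [θ0=270°, θ1=0°, e=2]
step 3 (extend(-1)): [θ0=270°, θ1=0°, e=1]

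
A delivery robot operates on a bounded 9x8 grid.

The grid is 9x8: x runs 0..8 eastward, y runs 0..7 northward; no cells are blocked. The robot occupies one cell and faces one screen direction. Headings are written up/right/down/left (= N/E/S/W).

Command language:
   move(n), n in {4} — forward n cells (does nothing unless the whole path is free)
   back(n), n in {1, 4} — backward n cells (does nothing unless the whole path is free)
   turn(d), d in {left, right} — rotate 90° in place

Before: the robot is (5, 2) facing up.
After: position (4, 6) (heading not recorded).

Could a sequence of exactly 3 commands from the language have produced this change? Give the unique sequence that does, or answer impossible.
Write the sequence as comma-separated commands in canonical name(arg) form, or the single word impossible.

move(4), turn(right), back(1)

key: order matters: swapping move(4) and back(1) lands elsewhere
begin: (5, 2) facing up
1. move(4) → (5, 6) facing up
2. turn(right) → (5, 6) facing right
3. back(1) → (4, 6) facing right
no rival 3-sequence matches.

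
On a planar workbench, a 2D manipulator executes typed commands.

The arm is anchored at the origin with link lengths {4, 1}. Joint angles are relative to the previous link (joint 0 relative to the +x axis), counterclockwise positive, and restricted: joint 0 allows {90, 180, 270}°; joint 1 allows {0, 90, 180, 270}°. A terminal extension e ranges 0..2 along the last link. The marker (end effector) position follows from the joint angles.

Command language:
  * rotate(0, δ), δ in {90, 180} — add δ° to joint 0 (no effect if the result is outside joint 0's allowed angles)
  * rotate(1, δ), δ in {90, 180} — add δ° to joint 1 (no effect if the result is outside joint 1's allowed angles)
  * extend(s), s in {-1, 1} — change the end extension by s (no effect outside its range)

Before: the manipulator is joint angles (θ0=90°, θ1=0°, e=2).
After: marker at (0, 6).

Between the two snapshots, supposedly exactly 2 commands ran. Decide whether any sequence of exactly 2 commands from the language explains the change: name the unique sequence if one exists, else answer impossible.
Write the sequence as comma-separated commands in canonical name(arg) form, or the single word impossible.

extend(1), extend(-1)

key: running extend(-1) before extend(1) would end elsewhere — order is forced
initial: joint angles (θ0=90°, θ1=0°, e=2)
t=1 extend(1) ⇒ joint angles (θ0=90°, θ1=0°, e=2)
t=2 extend(-1) ⇒ joint angles (θ0=90°, θ1=0°, e=1)
all 36 alternatives checked — unique.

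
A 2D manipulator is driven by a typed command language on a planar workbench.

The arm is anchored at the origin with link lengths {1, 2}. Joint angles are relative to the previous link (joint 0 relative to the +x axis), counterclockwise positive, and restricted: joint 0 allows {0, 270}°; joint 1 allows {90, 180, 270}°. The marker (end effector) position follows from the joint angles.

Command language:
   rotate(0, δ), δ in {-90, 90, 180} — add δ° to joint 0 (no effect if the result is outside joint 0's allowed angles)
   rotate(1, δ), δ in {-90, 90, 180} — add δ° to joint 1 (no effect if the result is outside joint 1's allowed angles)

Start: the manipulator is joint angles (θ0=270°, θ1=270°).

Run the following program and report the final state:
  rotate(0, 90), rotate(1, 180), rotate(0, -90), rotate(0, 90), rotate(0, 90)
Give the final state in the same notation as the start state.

joint angles (θ0=0°, θ1=90°)

begin: joint angles (θ0=270°, θ1=270°)
[1] after rotate(0, 90): joint angles (θ0=0°, θ1=270°)
[2] after rotate(1, 180): joint angles (θ0=0°, θ1=90°)
[3] after rotate(0, -90): joint angles (θ0=270°, θ1=90°)
[4] after rotate(0, 90): joint angles (θ0=0°, θ1=90°)
[5] after rotate(0, 90): joint angles (θ0=0°, θ1=90°)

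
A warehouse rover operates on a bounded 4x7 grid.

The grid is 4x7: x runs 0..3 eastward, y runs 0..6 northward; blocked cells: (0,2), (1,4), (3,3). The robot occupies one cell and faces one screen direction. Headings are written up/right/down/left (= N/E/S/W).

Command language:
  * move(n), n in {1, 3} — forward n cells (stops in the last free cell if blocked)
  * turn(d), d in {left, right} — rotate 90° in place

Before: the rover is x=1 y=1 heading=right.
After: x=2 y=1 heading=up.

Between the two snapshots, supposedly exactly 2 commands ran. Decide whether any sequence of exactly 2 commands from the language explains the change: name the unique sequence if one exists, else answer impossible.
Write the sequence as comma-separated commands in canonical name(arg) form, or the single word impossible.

key: position moved to (2,1) AND the heading swung to N — translation plus rotation needed
initial: x=1 y=1 heading=right
step 1 (move(1)): x=2 y=1 heading=right
step 2 (turn(left)): x=2 y=1 heading=up
no rival 2-sequence matches.

move(1), turn(left)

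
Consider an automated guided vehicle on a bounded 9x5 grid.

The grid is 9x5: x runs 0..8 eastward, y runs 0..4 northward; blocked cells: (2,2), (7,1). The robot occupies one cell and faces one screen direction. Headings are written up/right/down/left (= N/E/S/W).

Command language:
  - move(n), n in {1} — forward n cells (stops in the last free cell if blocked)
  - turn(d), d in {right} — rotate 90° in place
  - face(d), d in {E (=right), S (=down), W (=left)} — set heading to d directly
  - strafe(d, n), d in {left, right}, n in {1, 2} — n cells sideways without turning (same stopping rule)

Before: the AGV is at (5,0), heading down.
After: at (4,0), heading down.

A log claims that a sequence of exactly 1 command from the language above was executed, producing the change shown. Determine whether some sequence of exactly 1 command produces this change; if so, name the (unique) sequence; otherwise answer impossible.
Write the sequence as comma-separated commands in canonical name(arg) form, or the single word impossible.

strafe(right, 1)

key: still facing S — the one step turns nothing
initial: at (5,0), heading down
t=1 strafe(right, 1) ⇒ at (4,0), heading down
no rival 1-sequence matches.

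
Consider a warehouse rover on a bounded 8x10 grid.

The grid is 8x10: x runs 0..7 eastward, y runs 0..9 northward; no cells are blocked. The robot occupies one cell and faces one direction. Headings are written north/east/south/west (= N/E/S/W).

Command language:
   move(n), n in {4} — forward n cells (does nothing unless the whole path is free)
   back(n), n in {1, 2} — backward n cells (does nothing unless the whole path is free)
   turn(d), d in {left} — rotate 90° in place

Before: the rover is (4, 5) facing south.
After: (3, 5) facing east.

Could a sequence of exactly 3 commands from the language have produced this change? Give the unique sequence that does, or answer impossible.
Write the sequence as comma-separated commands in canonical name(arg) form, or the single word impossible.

key: running back(1) before turn(left) would end elsewhere — order is forced
from: (4, 5) facing south
1. turn(left) → (4, 5) facing east
2. move(4) → (4, 5) facing east
3. back(1) → (3, 5) facing east
no rival 3-sequence matches.

turn(left), move(4), back(1)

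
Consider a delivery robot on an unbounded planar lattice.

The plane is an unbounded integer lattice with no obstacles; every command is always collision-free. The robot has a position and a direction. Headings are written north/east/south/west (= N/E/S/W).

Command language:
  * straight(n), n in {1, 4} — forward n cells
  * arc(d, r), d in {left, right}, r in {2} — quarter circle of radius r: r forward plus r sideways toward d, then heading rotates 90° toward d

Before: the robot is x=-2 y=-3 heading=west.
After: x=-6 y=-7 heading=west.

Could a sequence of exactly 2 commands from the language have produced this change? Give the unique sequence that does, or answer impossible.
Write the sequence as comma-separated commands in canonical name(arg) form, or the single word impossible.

arc(left, 2), arc(right, 2)

key: still facing W at the end — net rotation zero over 2 steps
initial: x=-2 y=-3 heading=west
t=1 arc(left, 2) ⇒ x=-4 y=-5 heading=south
t=2 arc(right, 2) ⇒ x=-6 y=-7 heading=west
uniquely the one of 16 2-step routes that fits.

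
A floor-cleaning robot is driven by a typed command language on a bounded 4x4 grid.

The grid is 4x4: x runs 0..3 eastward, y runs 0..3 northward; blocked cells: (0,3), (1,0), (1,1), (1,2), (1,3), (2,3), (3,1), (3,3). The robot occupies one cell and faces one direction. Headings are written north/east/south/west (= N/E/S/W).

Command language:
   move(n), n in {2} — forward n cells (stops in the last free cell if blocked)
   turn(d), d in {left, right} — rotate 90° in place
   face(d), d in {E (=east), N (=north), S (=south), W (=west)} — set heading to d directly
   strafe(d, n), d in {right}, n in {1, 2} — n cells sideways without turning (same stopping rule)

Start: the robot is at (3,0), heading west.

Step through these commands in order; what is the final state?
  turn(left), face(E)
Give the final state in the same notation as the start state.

at (3,0), heading east

initial: at (3,0), heading west
t=1 turn(left) ⇒ at (3,0), heading south
t=2 face(E) ⇒ at (3,0), heading east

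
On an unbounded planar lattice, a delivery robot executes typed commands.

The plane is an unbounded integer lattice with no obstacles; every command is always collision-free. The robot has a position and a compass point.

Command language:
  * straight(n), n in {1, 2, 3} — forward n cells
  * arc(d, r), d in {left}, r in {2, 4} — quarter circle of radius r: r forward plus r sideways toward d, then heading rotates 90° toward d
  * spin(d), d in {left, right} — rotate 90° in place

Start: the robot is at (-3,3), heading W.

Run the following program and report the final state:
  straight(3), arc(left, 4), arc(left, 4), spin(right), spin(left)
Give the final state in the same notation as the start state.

at (-6,-5), heading E

begin: at (-3,3), heading W
t=1 straight(3) ⇒ at (-6,3), heading W
t=2 arc(left, 4) ⇒ at (-10,-1), heading S
t=3 arc(left, 4) ⇒ at (-6,-5), heading E
t=4 spin(right) ⇒ at (-6,-5), heading S
t=5 spin(left) ⇒ at (-6,-5), heading E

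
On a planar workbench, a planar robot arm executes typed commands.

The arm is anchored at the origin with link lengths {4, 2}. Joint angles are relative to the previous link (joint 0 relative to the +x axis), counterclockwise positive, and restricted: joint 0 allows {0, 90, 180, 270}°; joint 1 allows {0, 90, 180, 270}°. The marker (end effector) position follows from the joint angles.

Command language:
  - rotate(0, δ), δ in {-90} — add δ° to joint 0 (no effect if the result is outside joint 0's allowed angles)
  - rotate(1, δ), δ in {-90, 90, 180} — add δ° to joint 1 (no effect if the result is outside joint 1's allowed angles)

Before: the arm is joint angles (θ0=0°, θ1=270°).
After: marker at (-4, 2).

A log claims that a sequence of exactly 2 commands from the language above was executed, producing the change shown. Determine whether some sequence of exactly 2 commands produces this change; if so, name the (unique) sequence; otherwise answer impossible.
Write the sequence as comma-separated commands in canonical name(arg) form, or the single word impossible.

rotate(0, -90), rotate(0, -90)

begin: joint angles (θ0=0°, θ1=270°)
1. rotate(0, -90) → joint angles (θ0=270°, θ1=270°)
2. rotate(0, -90) → joint angles (θ0=180°, θ1=270°)
uniquely the one of 16 2-step routes that fits.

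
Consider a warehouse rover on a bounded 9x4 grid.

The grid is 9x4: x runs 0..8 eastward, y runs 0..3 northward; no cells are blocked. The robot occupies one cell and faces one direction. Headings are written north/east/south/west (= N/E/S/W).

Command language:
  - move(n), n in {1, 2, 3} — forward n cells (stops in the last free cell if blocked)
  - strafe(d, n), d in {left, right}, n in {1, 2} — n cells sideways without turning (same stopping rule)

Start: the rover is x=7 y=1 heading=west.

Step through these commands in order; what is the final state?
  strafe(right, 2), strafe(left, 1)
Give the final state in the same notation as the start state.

x=7 y=2 heading=west

start: x=7 y=1 heading=west
[1] after strafe(right, 2): x=7 y=3 heading=west
[2] after strafe(left, 1): x=7 y=2 heading=west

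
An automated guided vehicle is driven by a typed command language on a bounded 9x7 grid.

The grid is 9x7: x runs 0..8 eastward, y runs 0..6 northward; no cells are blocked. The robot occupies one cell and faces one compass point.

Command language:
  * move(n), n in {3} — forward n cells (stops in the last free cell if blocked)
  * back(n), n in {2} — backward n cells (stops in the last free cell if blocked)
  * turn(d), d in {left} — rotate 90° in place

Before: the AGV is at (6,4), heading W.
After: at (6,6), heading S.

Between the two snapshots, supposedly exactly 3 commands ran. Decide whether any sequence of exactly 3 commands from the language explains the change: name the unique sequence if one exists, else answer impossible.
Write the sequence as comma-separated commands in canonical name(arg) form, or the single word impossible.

turn(left), back(2), back(2)

key: order matters: swapping turn(left) and back(2) lands elsewhere
begin: at (6,4), heading W
1. turn(left) → at (6,4), heading S
2. back(2) → at (6,6), heading S
3. back(2) → at (6,6), heading S
no rival 3-sequence matches.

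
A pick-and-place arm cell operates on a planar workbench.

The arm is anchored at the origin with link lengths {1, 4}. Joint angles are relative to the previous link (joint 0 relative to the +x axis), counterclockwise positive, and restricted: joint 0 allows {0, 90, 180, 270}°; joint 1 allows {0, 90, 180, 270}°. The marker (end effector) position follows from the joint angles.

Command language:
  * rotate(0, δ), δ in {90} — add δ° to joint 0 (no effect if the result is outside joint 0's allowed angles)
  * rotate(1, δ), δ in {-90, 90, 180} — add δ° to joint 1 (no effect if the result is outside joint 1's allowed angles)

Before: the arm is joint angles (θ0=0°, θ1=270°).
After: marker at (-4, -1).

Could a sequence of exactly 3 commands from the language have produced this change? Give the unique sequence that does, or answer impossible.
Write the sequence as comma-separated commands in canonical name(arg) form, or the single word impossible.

rotate(0, 90), rotate(0, 90), rotate(0, 90)

begin: joint angles (θ0=0°, θ1=270°)
[1] after rotate(0, 90): joint angles (θ0=90°, θ1=270°)
[2] after rotate(0, 90): joint angles (θ0=180°, θ1=270°)
[3] after rotate(0, 90): joint angles (θ0=270°, θ1=270°)
no other 3-command option fits: unique.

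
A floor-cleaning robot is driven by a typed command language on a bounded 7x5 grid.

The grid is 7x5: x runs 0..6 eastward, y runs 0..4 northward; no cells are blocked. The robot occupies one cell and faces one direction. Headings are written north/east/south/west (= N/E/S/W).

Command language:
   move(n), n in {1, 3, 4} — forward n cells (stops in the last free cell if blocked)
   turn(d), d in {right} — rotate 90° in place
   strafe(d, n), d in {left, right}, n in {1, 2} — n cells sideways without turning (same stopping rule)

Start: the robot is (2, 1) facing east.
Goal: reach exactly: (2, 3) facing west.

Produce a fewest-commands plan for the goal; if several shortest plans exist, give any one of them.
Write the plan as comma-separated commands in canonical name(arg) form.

begin: (2, 1) facing east
step 1 (turn(right)): (2, 1) facing south
step 2 (turn(right)): (2, 1) facing west
step 3 (strafe(right, 2)): (2, 3) facing west
shorter routes all fall short; 3 is best.

turn(right), turn(right), strafe(right, 2)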